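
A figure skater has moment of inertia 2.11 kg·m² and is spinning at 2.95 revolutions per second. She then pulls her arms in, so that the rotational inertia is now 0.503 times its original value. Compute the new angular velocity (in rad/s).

ω₂ ≈ 36.8 rad/s

With no external torque about the axis, L is conserved: I₁ω₁ = I₂ω₂.
I₂ = 0.503 × 2.11 = 1.061 kg·m².
ω₂ = I₁ω₁ / I₂ = (2.110)(2.95 rev/s) / (1.061) = 5.865 rev/s = 36.85 rad/s.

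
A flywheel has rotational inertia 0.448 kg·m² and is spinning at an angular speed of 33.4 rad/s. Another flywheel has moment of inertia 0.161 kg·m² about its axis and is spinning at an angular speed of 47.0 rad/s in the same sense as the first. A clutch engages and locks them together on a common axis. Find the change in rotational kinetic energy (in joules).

ΔKE ≈ -11.0 J

The coupling torques are internal; angular momentum about the shared axis is conserved.
Taking A's sense as positive: L = (0.4480)(33.4) + (0.1610)(47.0) = 22.53 kg·m²·rad/s.
Combined I = 0.4480 + 0.1610 = 0.6090 kg·m².
ω_f = L / I = 22.53 / 0.6090 = 37.00 rad/s.
KE_i = ½ΣIω² = 427.7 J; KE_f = ½(0.6090)(37.00)² = 416.8 J.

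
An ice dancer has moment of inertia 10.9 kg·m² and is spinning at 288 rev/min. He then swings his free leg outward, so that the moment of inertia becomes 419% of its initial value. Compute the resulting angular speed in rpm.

ω₂ ≈ 68.7 rpm

No external torque acts about the spin axis, so angular momentum is conserved.
I₂ = 4.19 × 10.9 = 45.67 kg·m².
ω₂ = I₁ω₁ / I₂ = (10.90)(288 rpm) / (45.67) = 68.74 rpm.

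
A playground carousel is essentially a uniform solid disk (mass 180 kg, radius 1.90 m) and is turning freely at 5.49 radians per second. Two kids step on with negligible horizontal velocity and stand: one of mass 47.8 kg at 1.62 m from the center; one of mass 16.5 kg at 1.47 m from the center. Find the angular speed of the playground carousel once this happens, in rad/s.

The added mass arrives with no angular momentum about the center, and any external torque about the center is negligible, so the system's angular momentum is conserved.
I_p = ½(180)(1.90)² = 324.9 kg·m².
Added inertia Σmr² = (47.8)(1.62)² + (16.5)(1.47)² = 161.1 kg·m²; I_f = 324.9 + 161.1 = 486.0 kg·m².
ω_f = I_p ω_i / I_f = (324.9)(5.49) / 486.0 = 3.670 rad/s.

ω_f ≈ 3.67 rad/s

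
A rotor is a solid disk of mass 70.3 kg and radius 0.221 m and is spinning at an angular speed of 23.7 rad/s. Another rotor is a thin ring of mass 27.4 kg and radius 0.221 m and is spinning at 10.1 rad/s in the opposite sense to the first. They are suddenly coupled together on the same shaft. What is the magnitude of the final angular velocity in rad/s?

The coupling torques are internal; angular momentum about the shared axis is conserved.
Moments of inertia: I_A = ½(70.3)(0.221)² = 1.717 kg·m²; I_B = (27.4)(0.221)² = 1.338 kg·m².
Taking A's sense as positive: L = (1.717)(23.7) − (1.338)(10.1) = 27.17 kg·m²·rad/s.
Combined I = 1.717 + 1.338 = 3.055 kg·m².
ω_f = L / I = 27.17 / 3.055 = 8.894 rad/s.

|ω_f| ≈ 8.89 rad/s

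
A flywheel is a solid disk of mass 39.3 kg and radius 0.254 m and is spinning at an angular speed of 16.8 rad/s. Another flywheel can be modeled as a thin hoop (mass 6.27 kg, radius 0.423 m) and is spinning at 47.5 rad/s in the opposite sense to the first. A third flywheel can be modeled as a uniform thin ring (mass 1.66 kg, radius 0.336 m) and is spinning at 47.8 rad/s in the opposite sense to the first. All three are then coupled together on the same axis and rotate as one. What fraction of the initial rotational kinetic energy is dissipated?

The coupling torques are internal; angular momentum about the shared axis is conserved.
Moments of inertia: I_A = ½(39.3)(0.254)² = 1.268 kg·m²; I_B = (6.27)(0.423)² = 1.122 kg·m²; I_C = (1.66)(0.336)² = 0.1874 kg·m².
Taking A's sense as positive: L = (1.268)(16.8) − (1.122)(47.5) − (0.1874)(47.8) = -40.95 kg·m²·rad/s.
Combined I = 1.268 + 1.122 + 0.1874 = 2.577 kg·m².
ω_f = L / I = -40.95 / 2.577 = -15.89 rad/s.
KE_i = ½ΣIω² = 1659 J; KE_f = ½(2.577)(15.89)² = 325.3 J.
Fraction dissipated = (KE_i − KE_f)/KE_i = 0.8038.

fraction ≈ 0.804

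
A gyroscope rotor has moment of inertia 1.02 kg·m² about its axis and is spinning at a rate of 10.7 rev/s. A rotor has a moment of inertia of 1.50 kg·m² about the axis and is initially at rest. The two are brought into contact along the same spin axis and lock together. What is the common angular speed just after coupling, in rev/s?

The coupling torques are internal; angular momentum about the shared axis is conserved.
Taking A's sense as positive: L = (1.020)(10.7) = 10.91 kg·m²·rev/s.
Combined I = 1.020 + 1.500 = 2.520 kg·m².
ω_f = L / I = 10.91 / 2.520 = 4.331 rev/s.

|ω_f| ≈ 4.33 rev/s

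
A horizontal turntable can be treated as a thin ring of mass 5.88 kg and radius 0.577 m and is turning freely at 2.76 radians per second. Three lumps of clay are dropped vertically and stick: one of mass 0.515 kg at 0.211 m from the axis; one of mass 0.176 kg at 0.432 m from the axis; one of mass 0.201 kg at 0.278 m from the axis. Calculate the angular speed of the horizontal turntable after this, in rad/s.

ω_f ≈ 2.66 rad/s

No external torque acts about the axis; L_before = L_after.
I_p = (5.88)(0.577)² = 1.958 kg·m².
Added inertia Σmr² = (0.515)(0.211)² + (0.176)(0.432)² + (0.201)(0.278)² = 0.07131 kg·m²; I_f = 1.958 + 0.07131 = 2.029 kg·m².
ω_f = I_p ω_i / I_f = (1.958)(2.76) / 2.029 = 2.663 rad/s.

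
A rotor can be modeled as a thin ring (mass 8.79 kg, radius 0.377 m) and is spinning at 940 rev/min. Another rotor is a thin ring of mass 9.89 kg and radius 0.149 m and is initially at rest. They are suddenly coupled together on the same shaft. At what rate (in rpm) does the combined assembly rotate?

|ω_f| ≈ 799 rpm

No external torque acts about the common axis, so total angular momentum is conserved.
Moments of inertia: I_A = (8.79)(0.377)² = 1.249 kg·m²; I_B = (9.89)(0.149)² = 0.2196 kg·m².
Taking A's sense as positive: L = (1.249)(940) = 1174 kg·m²·rpm.
Combined I = 1.249 + 0.2196 = 1.469 kg·m².
ω_f = L / I = 1174 / 1.469 = 799.5 rpm.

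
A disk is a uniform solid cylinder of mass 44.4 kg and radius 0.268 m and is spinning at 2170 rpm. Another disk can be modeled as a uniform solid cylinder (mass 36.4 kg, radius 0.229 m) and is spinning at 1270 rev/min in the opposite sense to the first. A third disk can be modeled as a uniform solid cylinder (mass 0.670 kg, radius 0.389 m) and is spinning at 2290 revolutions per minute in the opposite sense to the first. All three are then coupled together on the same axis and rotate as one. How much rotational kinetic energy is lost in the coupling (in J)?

No external torque acts about the common axis, so total angular momentum is conserved.
Moments of inertia: I_A = ½(44.4)(0.268)² = 1.594 kg·m²; I_B = ½(36.4)(0.229)² = 0.9544 kg·m²; I_C = ½(0.670)(0.389)² = 0.05069 kg·m².
Taking A's sense as positive: L = (1.594)(2170) − (0.9544)(1270) − (0.05069)(2290) = 2132 kg·m²·rpm.
Combined I = 1.594 + 0.9544 + 0.05069 = 2.600 kg·m².
ω_f = L / I = 2132 / 2.600 = 820.1 rpm.
KE_i = ½ΣIω² = 51070 J; KE_f = ½(2.600)(85.88)² = 9586 J.

ΔKE lost ≈ 41500 J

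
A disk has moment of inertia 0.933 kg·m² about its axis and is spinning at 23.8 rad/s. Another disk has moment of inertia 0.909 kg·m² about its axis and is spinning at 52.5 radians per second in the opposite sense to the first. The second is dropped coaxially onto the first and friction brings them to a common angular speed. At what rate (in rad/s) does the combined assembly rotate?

The coupling torques are internal; angular momentum about the shared axis is conserved.
Taking A's sense as positive: L = (0.9330)(23.8) − (0.9090)(52.5) = -25.52 kg·m²·rad/s.
Combined I = 0.9330 + 0.9090 = 1.842 kg·m².
ω_f = L / I = -25.52 / 1.842 = -13.85 rad/s.

|ω_f| ≈ 13.9 rad/s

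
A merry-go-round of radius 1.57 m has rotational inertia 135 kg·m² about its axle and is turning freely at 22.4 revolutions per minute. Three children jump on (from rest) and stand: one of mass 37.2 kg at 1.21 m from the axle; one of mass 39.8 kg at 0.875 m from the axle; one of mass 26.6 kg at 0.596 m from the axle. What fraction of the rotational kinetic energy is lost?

No external torque acts about the axle; L_before = L_after.
Added inertia Σmr² = (37.2)(1.21)² + (39.8)(0.875)² + (26.6)(0.596)² = 94.39 kg·m²; I_f = 135.0 + 94.39 = 229.4 kg·m².
ω_f = I_p ω_i / I_f = (135.0)(22.4) / 229.4 = 13.18 rpm.
KE_i = ½(135.0)(2.346 rad/s)² = 371.4 J; KE_f = ½(229.4)(1.381)² = 218.6 J.
Fraction lost = 0.4115.

fraction ≈ 0.411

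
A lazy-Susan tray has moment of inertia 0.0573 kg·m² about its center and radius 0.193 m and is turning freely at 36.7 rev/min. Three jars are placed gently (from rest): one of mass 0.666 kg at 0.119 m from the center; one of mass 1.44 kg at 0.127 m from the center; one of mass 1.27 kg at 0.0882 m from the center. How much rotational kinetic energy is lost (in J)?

energy lost ≈ 0.180 J

The added mass arrives with no angular momentum about the center, and any external torque about the center is negligible, so the system's angular momentum is conserved.
Added inertia Σmr² = (0.666)(0.119)² + (1.44)(0.127)² + (1.27)(0.0882)² = 0.04254 kg·m²; I_f = 0.05730 + 0.04254 = 0.09984 kg·m².
ω_f = I_p ω_i / I_f = (0.05730)(36.7) / 0.09984 = 21.06 rpm.
KE_i = ½(0.05730)(3.843 rad/s)² = 0.4232 J; KE_f = ½(0.09984)(2.206)² = 0.2429 J.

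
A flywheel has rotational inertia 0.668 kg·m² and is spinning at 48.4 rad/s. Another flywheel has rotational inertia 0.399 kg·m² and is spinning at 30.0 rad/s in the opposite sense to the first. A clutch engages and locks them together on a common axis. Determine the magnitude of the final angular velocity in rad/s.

No external torque acts about the common axis, so total angular momentum is conserved.
Taking A's sense as positive: L = (0.6680)(48.4) − (0.3990)(30.0) = 20.36 kg·m²·rad/s.
Combined I = 0.6680 + 0.3990 = 1.067 kg·m².
ω_f = L / I = 20.36 / 1.067 = 19.08 rad/s.

|ω_f| ≈ 19.1 rad/s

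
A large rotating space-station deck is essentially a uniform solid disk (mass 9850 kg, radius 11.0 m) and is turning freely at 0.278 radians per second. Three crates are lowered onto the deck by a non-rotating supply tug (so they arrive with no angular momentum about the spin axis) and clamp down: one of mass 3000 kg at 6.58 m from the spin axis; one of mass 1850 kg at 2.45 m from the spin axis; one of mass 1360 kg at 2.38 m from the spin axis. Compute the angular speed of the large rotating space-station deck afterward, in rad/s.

ω_f ≈ 0.222 rad/s

The added mass arrives with no angular momentum about the spin axis, and any external torque about the spin axis is negligible, so the system's angular momentum is conserved.
I_p = ½(9850)(11.0)² = 5.959e+05 kg·m².
Added inertia Σmr² = (3000)(6.58)² + (1850)(2.45)² + (1360)(2.38)² = 1.487e+05 kg·m²; I_f = 5.959e+05 + 1.487e+05 = 7.446e+05 kg·m².
ω_f = I_p ω_i / I_f = (5.959e+05)(0.278) / 7.446e+05 = 0.2225 rad/s.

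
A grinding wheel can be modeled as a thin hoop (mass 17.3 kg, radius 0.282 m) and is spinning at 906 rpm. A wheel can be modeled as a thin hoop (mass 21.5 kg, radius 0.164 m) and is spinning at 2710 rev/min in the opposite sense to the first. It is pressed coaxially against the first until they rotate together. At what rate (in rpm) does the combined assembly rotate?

|ω_f| ≈ 164 rpm

The coupling torques are internal; angular momentum about the shared axis is conserved.
Moments of inertia: I_A = (17.3)(0.282)² = 1.376 kg·m²; I_B = (21.5)(0.164)² = 0.5783 kg·m².
Taking A's sense as positive: L = (1.376)(906) − (0.5783)(2710) = -320.7 kg·m²·rpm.
Combined I = 1.376 + 0.5783 = 1.954 kg·m².
ω_f = L / I = -320.7 / 1.954 = -164.1 rpm.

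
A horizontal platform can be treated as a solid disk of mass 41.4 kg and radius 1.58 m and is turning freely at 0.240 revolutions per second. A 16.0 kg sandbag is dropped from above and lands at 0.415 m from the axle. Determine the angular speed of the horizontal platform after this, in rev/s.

ω_f ≈ 0.228 rev/s

No external torque acts about the axle; L_before = L_after.
I_p = ½(41.4)(1.58)² = 51.68 kg·m².
Added inertia Σmr² = (16.0)(0.415)² = 2.756 kg·m²; I_f = 51.68 + 2.756 = 54.43 kg·m².
ω_f = I_p ω_i / I_f = (51.68)(0.240) / 54.43 = 0.2278 rev/s.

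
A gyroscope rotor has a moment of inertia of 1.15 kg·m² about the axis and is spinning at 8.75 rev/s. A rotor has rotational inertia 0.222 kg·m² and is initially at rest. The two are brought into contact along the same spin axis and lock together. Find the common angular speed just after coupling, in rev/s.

|ω_f| ≈ 7.33 rev/s

The coupling torques are internal; angular momentum about the shared axis is conserved.
Taking A's sense as positive: L = (1.150)(8.75) = 10.06 kg·m²·rev/s.
Combined I = 1.150 + 0.2220 = 1.372 kg·m².
ω_f = L / I = 10.06 / 1.372 = 7.334 rev/s.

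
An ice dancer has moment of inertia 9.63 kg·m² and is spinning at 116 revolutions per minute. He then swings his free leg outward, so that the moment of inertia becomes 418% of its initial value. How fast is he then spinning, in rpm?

Angular momentum about the spin axis is conserved since the torque about it is zero.
I₂ = 4.18 × 9.63 = 40.25 kg·m².
ω₂ = I₁ω₁ / I₂ = (9.630)(116 rpm) / (40.25) = 27.75 rpm.

ω₂ ≈ 27.8 rpm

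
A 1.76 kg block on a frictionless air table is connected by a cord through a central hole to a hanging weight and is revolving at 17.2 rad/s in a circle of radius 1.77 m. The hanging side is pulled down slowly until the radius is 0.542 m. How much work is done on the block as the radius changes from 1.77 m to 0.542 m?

W ≈ 7880 J

The constraining force is radial, so m r² ω about the center is conserved.
ω₂ = ω₁ (r₁/r₂)² = (17.2)(1.77/0.542)² = 183.4 rad/s.
W = ΔKE = ½m(v₂² − v₁²) = 7883 J.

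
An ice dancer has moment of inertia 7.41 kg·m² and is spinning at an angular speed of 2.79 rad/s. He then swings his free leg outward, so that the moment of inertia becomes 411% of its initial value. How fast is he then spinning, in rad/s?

Angular momentum about the spin axis is conserved since the torque about it is zero.
I₂ = 4.11 × 7.41 = 30.46 kg·m².
ω₂ = I₁ω₁ / I₂ = (7.410)(2.79 rad/s) / (30.46) = 0.6788 rad/s.

ω₂ ≈ 0.679 rad/s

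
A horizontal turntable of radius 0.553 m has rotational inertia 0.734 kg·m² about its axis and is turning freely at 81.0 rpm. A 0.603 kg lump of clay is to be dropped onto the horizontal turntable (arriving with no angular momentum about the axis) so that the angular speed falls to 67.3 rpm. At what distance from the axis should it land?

r ≈ 0.498 m

The added mass arrives with no angular momentum about the axis, and any external torque about the axis is negligible, so the system's angular momentum is conserved.
I_p ω_i = (I_p + m r²) ω_f ⇒ m r² = I_p(ω_i/ω_f − 1) = 0.7340(81.0/67.3 − 1) = 0.1494 kg·m².
r = √(0.1494/0.603) = 0.4978 m.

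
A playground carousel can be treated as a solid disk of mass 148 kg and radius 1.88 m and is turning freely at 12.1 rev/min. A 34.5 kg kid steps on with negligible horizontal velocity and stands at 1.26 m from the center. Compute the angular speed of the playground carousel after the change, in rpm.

No external torque acts about the center; L_before = L_after.
I_p = ½(148)(1.88)² = 261.5 kg·m².
Added inertia Σmr² = (34.5)(1.26)² = 54.77 kg·m²; I_f = 261.5 + 54.77 = 316.3 kg·m².
ω_f = I_p ω_i / I_f = (261.5)(12.1) / 316.3 = 10.00 rpm.

ω_f ≈ 10.0 rpm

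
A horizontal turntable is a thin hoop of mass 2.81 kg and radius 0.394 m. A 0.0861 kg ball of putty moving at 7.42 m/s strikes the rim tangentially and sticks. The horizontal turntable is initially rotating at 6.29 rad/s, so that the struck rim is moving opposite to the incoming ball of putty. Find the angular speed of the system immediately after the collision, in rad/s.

About the axle the impulsive forces during the collision are internal, so angular momentum about that axis is conserved.
I_p = (2.81)(0.394)² = 0.4362 kg·m². Taking the sense of the ball of putty's angular momentum as positive, L_{ball} = m v R = (0.0861)(7.42)(0.394) = 0.2517 kg·m²/s.
L_i = −I_p ω_p + m v R = −(0.4362)(6.29) + 0.2517 = -2.492 kg·m²/s.
After sticking, I_f = I_p + m R² = 0.4362 + (0.0861)(0.394)² = 0.4496 kg·m².
ω_f = L_i / I_f = -2.492 / 0.4496 = -5.543 rad/s.

|ω_f| ≈ 5.54 rad/s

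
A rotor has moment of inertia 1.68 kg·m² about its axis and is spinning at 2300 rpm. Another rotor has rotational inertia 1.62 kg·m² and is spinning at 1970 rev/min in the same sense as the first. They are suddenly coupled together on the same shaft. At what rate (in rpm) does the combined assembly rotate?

|ω_f| ≈ 2140 rpm

The coupling torques are internal; angular momentum about the shared axis is conserved.
Taking A's sense as positive: L = (1.680)(2300) + (1.620)(1970) = 7055 kg·m²·rpm.
Combined I = 1.680 + 1.620 = 3.300 kg·m².
ω_f = L / I = 7055 / 3.300 = 2138 rpm.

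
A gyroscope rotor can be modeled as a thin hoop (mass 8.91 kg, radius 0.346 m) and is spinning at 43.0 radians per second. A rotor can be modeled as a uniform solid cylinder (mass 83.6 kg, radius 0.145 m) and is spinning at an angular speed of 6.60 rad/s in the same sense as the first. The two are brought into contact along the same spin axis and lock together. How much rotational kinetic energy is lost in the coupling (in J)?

ΔKE lost ≈ 319 J

No external torque acts about the common axis, so total angular momentum is conserved.
Moments of inertia: I_A = (8.91)(0.346)² = 1.067 kg·m²; I_B = ½(83.6)(0.145)² = 0.8788 kg·m².
Taking A's sense as positive: L = (1.067)(43.0) + (0.8788)(6.60) = 51.67 kg·m²·rad/s.
Combined I = 1.067 + 0.8788 = 1.946 kg·m².
ω_f = L / I = 51.67 / 1.946 = 26.56 rad/s.
KE_i = ½ΣIω² = 1005 J; KE_f = ½(1.946)(26.56)² = 686.1 J.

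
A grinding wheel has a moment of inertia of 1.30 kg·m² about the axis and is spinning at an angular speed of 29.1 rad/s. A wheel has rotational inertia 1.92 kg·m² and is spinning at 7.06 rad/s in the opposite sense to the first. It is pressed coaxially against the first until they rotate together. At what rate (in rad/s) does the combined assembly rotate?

The coupling torques are internal; angular momentum about the shared axis is conserved.
Taking A's sense as positive: L = (1.300)(29.1) − (1.920)(7.06) = 24.27 kg·m²·rad/s.
Combined I = 1.300 + 1.920 = 3.220 kg·m².
ω_f = L / I = 24.27 / 3.220 = 7.539 rad/s.

|ω_f| ≈ 7.54 rad/s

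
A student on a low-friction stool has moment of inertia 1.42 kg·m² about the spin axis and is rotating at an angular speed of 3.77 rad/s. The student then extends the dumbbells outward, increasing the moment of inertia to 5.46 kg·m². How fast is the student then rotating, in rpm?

With no external torque about the axis, L is conserved: I₁ω₁ = I₂ω₂.
ω₂ = I₁ω₁ / I₂ = (1.420)(3.77 rad/s) / (5.460) = 0.9805 rad/s = 9.363 rpm.

ω₂ ≈ 9.36 rpm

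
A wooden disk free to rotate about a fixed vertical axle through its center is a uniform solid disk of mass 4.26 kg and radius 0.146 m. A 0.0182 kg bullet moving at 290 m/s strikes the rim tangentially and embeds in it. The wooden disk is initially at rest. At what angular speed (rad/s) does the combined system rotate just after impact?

|ω_f| ≈ 16.8 rad/s

The axle reaction passes through the axle and exerts no torque about it; angular momentum about the axle is conserved through the impact.
I_p = ½(4.26)(0.146)² = 0.04540 kg·m². Taking the sense of the bullet's angular momentum as positive, L_{bullet} = m v R = (0.0182)(290)(0.146) = 0.7706 kg·m²/s.
L_i = 0 + 0.7706 = 0.7706 kg·m²/s.
After sticking, I_f = I_p + m R² = 0.04540 + (0.0182)(0.146)² = 0.04579 kg·m².
ω_f = L_i / I_f = 0.7706 / 0.04579 = 16.83 rad/s.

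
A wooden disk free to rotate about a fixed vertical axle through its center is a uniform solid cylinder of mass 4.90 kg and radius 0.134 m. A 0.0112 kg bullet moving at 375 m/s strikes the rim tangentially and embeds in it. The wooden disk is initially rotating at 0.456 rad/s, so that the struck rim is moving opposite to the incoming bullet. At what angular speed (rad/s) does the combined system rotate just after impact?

|ω_f| ≈ 12.3 rad/s

About the axle the impulsive forces during the collision are internal, so angular momentum about that axis is conserved.
I_p = ½(4.90)(0.134)² = 0.04399 kg·m². Taking the sense of the bullet's angular momentum as positive, L_{bullet} = m v R = (0.0112)(375)(0.134) = 0.5628 kg·m²/s.
L_i = −I_p ω_p + m v R = −(0.04399)(0.456) + 0.5628 = 0.5427 kg·m²/s.
After sticking, I_f = I_p + m R² = 0.04399 + (0.0112)(0.134)² = 0.04419 kg·m².
ω_f = L_i / I_f = 0.5427 / 0.04419 = 12.28 rad/s.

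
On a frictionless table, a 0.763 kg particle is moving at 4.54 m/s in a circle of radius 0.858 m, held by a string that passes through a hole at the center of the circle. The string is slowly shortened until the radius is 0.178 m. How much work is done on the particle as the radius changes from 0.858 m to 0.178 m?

Central (radial) force ⇒ zero torque about the center ⇒ m v r is constant.
v₂ = v₁ r₁ / r₂ = (4.54)(0.858) / (0.178) = 21.88 m/s.
W = ΔKE = ½m(v₂² − v₁²) = 174.8 J.

W ≈ 175 J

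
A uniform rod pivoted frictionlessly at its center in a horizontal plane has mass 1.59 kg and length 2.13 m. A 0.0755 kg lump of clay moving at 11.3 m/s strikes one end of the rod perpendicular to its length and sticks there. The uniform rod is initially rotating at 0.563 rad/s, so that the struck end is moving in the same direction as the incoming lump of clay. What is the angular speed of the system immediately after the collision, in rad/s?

|ω_f| ≈ 1.82 rad/s

The axle reaction passes through the pivot and exerts no torque about it; angular momentum about the pivot is conserved through the impact.
I_p = (1/12)(1.59)(2.13)² = 0.6011 kg·m². Taking the sense of the lump of clay's angular momentum as positive, L_{lump} = m v R = (0.0755)(11.3)(2.13/2) = 0.9086 kg·m²/s.
L_i = +I_p ω_p + m v R = +(0.6011)(0.563) + 0.9086 = 1.247 kg·m²/s.
After sticking, I_f = I_p + m R² = 0.6011 + (0.0755)(2.13/2)² = 0.6868 kg·m².
ω_f = L_i / I_f = 1.247 / 0.6868 = 1.816 rad/s.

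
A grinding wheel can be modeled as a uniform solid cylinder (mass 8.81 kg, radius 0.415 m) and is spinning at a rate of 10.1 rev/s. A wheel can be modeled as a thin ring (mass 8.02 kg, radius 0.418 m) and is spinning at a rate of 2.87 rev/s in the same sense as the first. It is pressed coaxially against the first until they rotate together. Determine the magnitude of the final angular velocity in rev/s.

|ω_f| ≈ 5.41 rev/s

No external torque acts about the common axis, so total angular momentum is conserved.
Moments of inertia: I_A = ½(8.81)(0.415)² = 0.7587 kg·m²; I_B = (8.02)(0.418)² = 1.401 kg·m².
Taking A's sense as positive: L = (0.7587)(10.1) + (1.401)(2.87) = 11.68 kg·m²·rev/s.
Combined I = 0.7587 + 1.401 = 2.160 kg·m².
ω_f = L / I = 11.68 / 2.160 = 5.409 rev/s.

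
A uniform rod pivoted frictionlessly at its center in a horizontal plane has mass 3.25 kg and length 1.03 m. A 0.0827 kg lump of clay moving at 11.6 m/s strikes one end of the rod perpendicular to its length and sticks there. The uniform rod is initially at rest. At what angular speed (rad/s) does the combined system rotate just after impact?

The axle reaction passes through the pivot and exerts no torque about it; angular momentum about the pivot is conserved through the impact.
I_p = (1/12)(3.25)(1.03)² = 0.2873 kg·m². Taking the sense of the lump of clay's angular momentum as positive, L_{lump} = m v R = (0.0827)(11.6)(1.03/2) = 0.4940 kg·m²/s.
L_i = 0 + 0.4940 = 0.4940 kg·m²/s.
After sticking, I_f = I_p + m R² = 0.2873 + (0.0827)(1.03/2)² = 0.3093 kg·m².
ω_f = L_i / I_f = 0.4940 / 0.3093 = 1.598 rad/s.

|ω_f| ≈ 1.60 rad/s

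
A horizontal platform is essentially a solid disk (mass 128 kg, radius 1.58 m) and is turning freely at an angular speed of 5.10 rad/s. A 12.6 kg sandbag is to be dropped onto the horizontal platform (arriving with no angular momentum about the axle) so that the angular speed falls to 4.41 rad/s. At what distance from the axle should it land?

The added mass arrives with no angular momentum about the axle, and any external torque about the axle is negligible, so the system's angular momentum is conserved.
I_p = ½(128)(1.58)² = 159.8 kg·m².
I_p ω_i = (I_p + m r²) ω_f ⇒ m r² = I_p(ω_i/ω_f − 1) = 159.8(5.10/4.41 − 1) = 25.00 kg·m².
r = √(25.00/12.6) = 1.409 m.

r ≈ 1.41 m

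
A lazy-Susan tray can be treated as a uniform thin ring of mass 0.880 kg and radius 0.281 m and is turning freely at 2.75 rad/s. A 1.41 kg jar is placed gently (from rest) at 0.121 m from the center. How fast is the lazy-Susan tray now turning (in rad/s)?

ω_f ≈ 2.12 rad/s

No external torque acts about the center; L_before = L_after.
I_p = (0.880)(0.281)² = 0.06949 kg·m².
Added inertia Σmr² = (1.41)(0.121)² = 0.02064 kg·m²; I_f = 0.06949 + 0.02064 = 0.09013 kg·m².
ω_f = I_p ω_i / I_f = (0.06949)(2.75) / 0.09013 = 2.120 rad/s.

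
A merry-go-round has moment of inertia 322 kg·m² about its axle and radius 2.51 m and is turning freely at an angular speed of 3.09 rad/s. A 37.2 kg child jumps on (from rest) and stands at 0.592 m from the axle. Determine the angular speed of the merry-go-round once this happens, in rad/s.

The added mass arrives with no angular momentum about the axle, and any external torque about the axle is negligible, so the system's angular momentum is conserved.
Added inertia Σmr² = (37.2)(0.592)² = 13.04 kg·m²; I_f = 322.0 + 13.04 = 335.0 kg·m².
ω_f = I_p ω_i / I_f = (322.0)(3.09) / 335.0 = 2.970 rad/s.

ω_f ≈ 2.97 rad/s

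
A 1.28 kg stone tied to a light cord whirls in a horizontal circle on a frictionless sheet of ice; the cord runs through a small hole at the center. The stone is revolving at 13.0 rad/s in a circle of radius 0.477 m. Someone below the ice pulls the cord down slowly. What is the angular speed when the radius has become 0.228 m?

The constraining force is radial, so m r² ω about the center is conserved.
ω₂ = ω₁ (r₁/r₂)² = (13.0)(0.477/0.228)² = 56.90 rad/s.

ω₂ ≈ 56.9 rad/s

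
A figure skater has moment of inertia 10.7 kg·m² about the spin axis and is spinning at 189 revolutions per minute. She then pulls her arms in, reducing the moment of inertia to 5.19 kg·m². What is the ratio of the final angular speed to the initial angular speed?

Angular momentum about the spin axis is conserved since the torque about it is zero.
ω₂/ω₁ = I₁/I₂ = 10.70 / 5.190 = 2.062.

ω₂/ω₁ ≈ 2.06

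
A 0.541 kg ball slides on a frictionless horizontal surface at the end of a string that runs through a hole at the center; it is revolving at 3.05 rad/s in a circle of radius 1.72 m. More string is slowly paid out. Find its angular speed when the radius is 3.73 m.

ω₂ ≈ 0.649 rad/s

The constraining force is radial, so m r² ω about the center is conserved.
ω₂ = ω₁ (r₁/r₂)² = (3.05)(1.72/3.73)² = 0.6485 rad/s.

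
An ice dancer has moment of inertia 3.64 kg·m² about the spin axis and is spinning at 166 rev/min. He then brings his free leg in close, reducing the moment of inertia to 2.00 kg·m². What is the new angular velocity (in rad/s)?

ω₂ ≈ 31.6 rad/s

No external torque acts about the spin axis, so angular momentum is conserved.
ω₂ = I₁ω₁ / I₂ = (3.640)(166 rpm) / (2.000) = 302.1 rpm = 31.64 rad/s.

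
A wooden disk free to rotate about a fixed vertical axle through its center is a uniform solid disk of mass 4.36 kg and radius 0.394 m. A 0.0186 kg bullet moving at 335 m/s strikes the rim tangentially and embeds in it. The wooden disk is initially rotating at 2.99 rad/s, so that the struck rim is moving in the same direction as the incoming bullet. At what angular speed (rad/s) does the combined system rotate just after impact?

About the axle the impulsive forces during the collision are internal, so angular momentum about that axis is conserved.
I_p = ½(4.36)(0.394)² = 0.3384 kg·m². Taking the sense of the bullet's angular momentum as positive, L_{bullet} = m v R = (0.0186)(335)(0.394) = 2.455 kg·m²/s.
L_i = +I_p ω_p + m v R = +(0.3384)(2.99) + 2.455 = 3.467 kg·m²/s.
After sticking, I_f = I_p + m R² = 0.3384 + (0.0186)(0.394)² = 0.3413 kg·m².
ω_f = L_i / I_f = 3.467 / 0.3413 = 10.16 rad/s.

|ω_f| ≈ 10.2 rad/s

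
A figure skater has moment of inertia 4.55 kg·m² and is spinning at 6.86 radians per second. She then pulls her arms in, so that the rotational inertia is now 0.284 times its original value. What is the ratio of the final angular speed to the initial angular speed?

ω₂/ω₁ ≈ 3.52

With no external torque about the axis, L is conserved: I₁ω₁ = I₂ω₂.
I₂ = 0.284 × 4.55 = 1.292 kg·m².
ω₂/ω₁ = I₁/I₂ = 4.550 / 1.292 = 3.521.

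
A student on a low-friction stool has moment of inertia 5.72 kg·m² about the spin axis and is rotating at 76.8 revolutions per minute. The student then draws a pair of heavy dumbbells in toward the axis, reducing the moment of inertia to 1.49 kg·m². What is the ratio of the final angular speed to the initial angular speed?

With no external torque about the axis, L is conserved: I₁ω₁ = I₂ω₂.
ω₂/ω₁ = I₁/I₂ = 5.720 / 1.490 = 3.839.

ω₂/ω₁ ≈ 3.84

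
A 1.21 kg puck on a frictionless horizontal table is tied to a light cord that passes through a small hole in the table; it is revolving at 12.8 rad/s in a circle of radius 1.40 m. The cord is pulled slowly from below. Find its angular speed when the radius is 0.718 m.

ω₂ ≈ 48.7 rad/s

The constraining force is radial, so m r² ω about the center is conserved.
ω₂ = ω₁ (r₁/r₂)² = (12.8)(1.40/0.718)² = 48.67 rad/s.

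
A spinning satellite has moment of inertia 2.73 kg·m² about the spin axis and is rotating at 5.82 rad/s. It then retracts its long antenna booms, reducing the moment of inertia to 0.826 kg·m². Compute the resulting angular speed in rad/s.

ω₂ ≈ 19.2 rad/s

Angular momentum about the spin axis is conserved since the torque about it is zero.
ω₂ = I₁ω₁ / I₂ = (2.730)(5.82 rad/s) / (0.8260) = 19.24 rad/s.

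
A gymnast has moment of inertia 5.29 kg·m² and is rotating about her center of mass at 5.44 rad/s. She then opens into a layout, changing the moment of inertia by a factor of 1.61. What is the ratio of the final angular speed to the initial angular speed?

Angular momentum about the spin axis is conserved since the torque about it is zero.
I₂ = 1.61 × 5.29 = 8.517 kg·m².
ω₂/ω₁ = I₁/I₂ = 5.290 / 8.517 = 0.6211.

ω₂/ω₁ ≈ 0.621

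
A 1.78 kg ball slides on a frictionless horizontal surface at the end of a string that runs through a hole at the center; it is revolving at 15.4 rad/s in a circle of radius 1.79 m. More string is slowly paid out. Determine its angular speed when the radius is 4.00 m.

No torque about the axis ⇒ m r₁² ω₁ = m r₂² ω₂.
ω₂ = ω₁ (r₁/r₂)² = (15.4)(1.79/4.00)² = 3.084 rad/s.

ω₂ ≈ 3.08 rad/s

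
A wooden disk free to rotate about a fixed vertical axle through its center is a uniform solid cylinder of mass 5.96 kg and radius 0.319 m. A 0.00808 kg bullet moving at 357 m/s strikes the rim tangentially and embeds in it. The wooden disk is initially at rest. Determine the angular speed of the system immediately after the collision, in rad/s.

The axle reaction passes through the axle and exerts no torque about it; angular momentum about the axle is conserved through the impact.
I_p = ½(5.96)(0.319)² = 0.3032 kg·m². Taking the sense of the bullet's angular momentum as positive, L_{bullet} = m v R = (0.00808)(357)(0.319) = 0.9202 kg·m²/s.
L_i = 0 + 0.9202 = 0.9202 kg·m²/s.
After sticking, I_f = I_p + m R² = 0.3032 + (0.00808)(0.319)² = 0.3041 kg·m².
ω_f = L_i / I_f = 0.9202 / 0.3041 = 3.026 rad/s.

|ω_f| ≈ 3.03 rad/s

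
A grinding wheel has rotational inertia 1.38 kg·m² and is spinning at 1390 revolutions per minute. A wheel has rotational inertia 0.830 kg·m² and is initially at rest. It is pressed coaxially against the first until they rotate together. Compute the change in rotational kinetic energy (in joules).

ΔKE ≈ -5490 J

No external torque acts about the common axis, so total angular momentum is conserved.
Taking A's sense as positive: L = (1.380)(1390) = 1918 kg·m²·rpm.
Combined I = 1.380 + 0.8300 = 2.210 kg·m².
ω_f = L / I = 1918 / 2.210 = 868.0 rpm.
KE_i = ½ΣIω² = 14620 J; KE_f = ½(2.210)(90.89)² = 9129 J.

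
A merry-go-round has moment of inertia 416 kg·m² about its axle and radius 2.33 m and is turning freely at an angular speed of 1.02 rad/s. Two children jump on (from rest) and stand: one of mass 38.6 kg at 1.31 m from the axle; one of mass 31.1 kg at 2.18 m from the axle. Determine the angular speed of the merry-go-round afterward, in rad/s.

No external torque acts about the axle; L_before = L_after.
Added inertia Σmr² = (38.6)(1.31)² + (31.1)(2.18)² = 214.0 kg·m²; I_f = 416.0 + 214.0 = 630.0 kg·m².
ω_f = I_p ω_i / I_f = (416.0)(1.02) / 630.0 = 0.6735 rad/s.

ω_f ≈ 0.673 rad/s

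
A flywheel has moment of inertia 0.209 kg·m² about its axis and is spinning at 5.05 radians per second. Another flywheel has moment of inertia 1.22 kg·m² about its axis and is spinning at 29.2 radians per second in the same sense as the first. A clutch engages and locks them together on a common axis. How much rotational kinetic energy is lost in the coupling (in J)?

The coupling torques are internal; angular momentum about the shared axis is conserved.
Taking A's sense as positive: L = (0.2090)(5.05) + (1.220)(29.2) = 36.68 kg·m²·rad/s.
Combined I = 0.2090 + 1.220 = 1.429 kg·m².
ω_f = L / I = 36.68 / 1.429 = 25.67 rad/s.
KE_i = ½ΣIω² = 522.8 J; KE_f = ½(1.429)(25.67)² = 470.7 J.

ΔKE lost ≈ 52.0 J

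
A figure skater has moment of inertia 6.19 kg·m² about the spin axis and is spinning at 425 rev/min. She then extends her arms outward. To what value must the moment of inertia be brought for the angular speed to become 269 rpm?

No external torque acts about the spin axis, so angular momentum is conserved.
I₂ = I₁ω₁ / ω₂ = (6.19)(425) / (269) = 9.780 kg·m².

I₂ ≈ 9.78 kg·m²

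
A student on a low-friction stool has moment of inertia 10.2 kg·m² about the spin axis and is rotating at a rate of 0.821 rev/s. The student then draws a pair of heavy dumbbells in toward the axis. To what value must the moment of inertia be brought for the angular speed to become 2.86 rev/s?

I₂ ≈ 2.93 kg·m²

With no external torque about the axis, L is conserved: I₁ω₁ = I₂ω₂.
I₂ = I₁ω₁ / ω₂ = (10.2)(0.821) / (2.86) = 2.928 kg·m².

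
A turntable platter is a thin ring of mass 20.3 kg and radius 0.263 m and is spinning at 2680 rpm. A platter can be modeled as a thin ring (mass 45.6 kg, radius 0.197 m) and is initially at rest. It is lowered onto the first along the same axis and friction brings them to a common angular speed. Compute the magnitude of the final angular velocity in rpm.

The coupling torques are internal; angular momentum about the shared axis is conserved.
Moments of inertia: I_A = (20.3)(0.263)² = 1.404 kg·m²; I_B = (45.6)(0.197)² = 1.770 kg·m².
Taking A's sense as positive: L = (1.404)(2680) = 3763 kg·m²·rpm.
Combined I = 1.404 + 1.770 = 3.174 kg·m².
ω_f = L / I = 3763 / 3.174 = 1186 rpm.

|ω_f| ≈ 1190 rpm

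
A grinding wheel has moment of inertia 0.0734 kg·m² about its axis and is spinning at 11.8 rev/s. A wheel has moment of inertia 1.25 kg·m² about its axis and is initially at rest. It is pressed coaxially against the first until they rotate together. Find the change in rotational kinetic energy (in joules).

ΔKE ≈ -191 J

No external torque acts about the common axis, so total angular momentum is conserved.
Taking A's sense as positive: L = (0.07340)(11.8) = 0.8661 kg·m²·rev/s.
Combined I = 0.07340 + 1.250 = 1.323 kg·m².
ω_f = L / I = 0.8661 / 1.323 = 0.6545 rev/s.
KE_i = ½ΣIω² = 201.7 J; KE_f = ½(1.323)(4.112)² = 11.19 J.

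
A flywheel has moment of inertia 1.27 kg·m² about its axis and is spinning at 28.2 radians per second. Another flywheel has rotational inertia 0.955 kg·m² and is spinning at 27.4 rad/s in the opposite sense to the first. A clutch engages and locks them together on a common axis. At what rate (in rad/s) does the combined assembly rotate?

|ω_f| ≈ 4.34 rad/s

The coupling torques are internal; angular momentum about the shared axis is conserved.
Taking A's sense as positive: L = (1.270)(28.2) − (0.9550)(27.4) = 9.647 kg·m²·rad/s.
Combined I = 1.270 + 0.9550 = 2.225 kg·m².
ω_f = L / I = 9.647 / 2.225 = 4.336 rad/s.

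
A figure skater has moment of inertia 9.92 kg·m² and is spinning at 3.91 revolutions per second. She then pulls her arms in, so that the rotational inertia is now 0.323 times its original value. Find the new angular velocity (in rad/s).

ω₂ ≈ 76.1 rad/s

With no external torque about the axis, L is conserved: I₁ω₁ = I₂ω₂.
I₂ = 0.323 × 9.92 = 3.204 kg·m².
ω₂ = I₁ω₁ / I₂ = (9.920)(3.91 rev/s) / (3.204) = 12.11 rev/s = 76.06 rad/s.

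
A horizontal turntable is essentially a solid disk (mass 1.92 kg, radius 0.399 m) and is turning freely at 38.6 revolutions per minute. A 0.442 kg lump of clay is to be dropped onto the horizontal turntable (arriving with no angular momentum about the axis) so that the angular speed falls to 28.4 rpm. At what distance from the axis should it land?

No external torque acts about the axis; L_before = L_after.
I_p = ½(1.92)(0.399)² = 0.1528 kg·m².
I_p ω_i = (I_p + m r²) ω_f ⇒ m r² = I_p(ω_i/ω_f − 1) = 0.1528(38.6/28.4 − 1) = 0.05489 kg·m².
r = √(0.05489/0.442) = 0.3524 m.

r ≈ 0.352 m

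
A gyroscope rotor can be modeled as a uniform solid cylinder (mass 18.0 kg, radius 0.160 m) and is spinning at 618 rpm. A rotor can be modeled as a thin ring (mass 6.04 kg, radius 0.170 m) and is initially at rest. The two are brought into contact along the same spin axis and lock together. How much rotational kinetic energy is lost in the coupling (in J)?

The coupling torques are internal; angular momentum about the shared axis is conserved.
Moments of inertia: I_A = ½(18.0)(0.160)² = 0.2304 kg·m²; I_B = (6.04)(0.170)² = 0.1746 kg·m².
Taking A's sense as positive: L = (0.2304)(618) = 142.4 kg·m²·rpm.
Combined I = 0.2304 + 0.1746 = 0.4050 kg·m².
ω_f = L / I = 142.4 / 0.4050 = 351.6 rpm.
KE_i = ½ΣIω² = 482.5 J; KE_f = ½(0.4050)(36.82)² = 274.5 J.

ΔKE lost ≈ 208 J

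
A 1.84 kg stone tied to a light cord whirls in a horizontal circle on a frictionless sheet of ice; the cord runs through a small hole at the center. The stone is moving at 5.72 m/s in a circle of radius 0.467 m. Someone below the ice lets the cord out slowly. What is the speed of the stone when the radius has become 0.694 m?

v₂ ≈ 3.85 m/s

The only horizontal force on the mass is along the cord (radial), so it exerts no torque about the hole and angular momentum m v r is conserved.
v₂ = v₁ r₁ / r₂ = (5.72)(0.467) / (0.694) = 3.849 m/s.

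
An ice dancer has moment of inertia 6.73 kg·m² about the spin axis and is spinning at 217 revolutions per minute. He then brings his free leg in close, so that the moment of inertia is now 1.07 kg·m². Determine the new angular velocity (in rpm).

With no external torque about the axis, L is conserved: I₁ω₁ = I₂ω₂.
ω₂ = I₁ω₁ / I₂ = (6.730)(217 rpm) / (1.070) = 1365 rpm.

ω₂ ≈ 1360 rpm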